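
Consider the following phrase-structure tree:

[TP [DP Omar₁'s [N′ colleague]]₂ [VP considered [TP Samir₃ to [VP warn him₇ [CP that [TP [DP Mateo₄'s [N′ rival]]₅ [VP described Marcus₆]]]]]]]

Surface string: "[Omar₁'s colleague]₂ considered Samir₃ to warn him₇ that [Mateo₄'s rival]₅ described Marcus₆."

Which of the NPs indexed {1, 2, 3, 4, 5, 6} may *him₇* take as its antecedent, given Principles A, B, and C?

*him* is a pronoun, so Principle B applies: it must be free in its binding domain.
Binding domain of *him₇*: the embedded TP, whose subject is Samir₃.
*Omar₁* and the pronoun do not c-command one another → neither Principle B nor Principle C is at stake; coindexation permitted.
*[Omar₁'s colleague]₂* c-commands the pronoun but from outside its binding domain, and is not c-commanded by it → coindexation permitted.
*Samir₃* c-commands the pronoun within its binding domain → coindexation would violate Principle B.
*Mateo₄*: the pronoun c-commands this R-expression → coindexation would violate Principle C on *Mateo₄*.
*[Mateo₄'s rival]₅*: the pronoun c-commands this R-expression → coindexation would violate Principle C on *[Mateo₄'s rival]₅*.
*Marcus₆*: the pronoun c-commands this R-expression → coindexation would violate Principle C on *Marcus₆*.

{1, 2}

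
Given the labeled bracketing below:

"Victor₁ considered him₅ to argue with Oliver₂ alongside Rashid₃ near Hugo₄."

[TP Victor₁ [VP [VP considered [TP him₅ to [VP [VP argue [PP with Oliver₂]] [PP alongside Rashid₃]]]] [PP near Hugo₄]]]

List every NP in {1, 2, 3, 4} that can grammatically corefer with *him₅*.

*him* is a pronoun, so Principle B applies: it must be free in its binding domain.
Binding domain of *him₅*: the matrix TP, whose subject is Victor₁.
*Victor₁* c-commands the pronoun within its binding domain → coindexation would violate Principle B.
*Oliver₂*: the pronoun c-commands this R-expression → coindexation would violate Principle C on *Oliver₂*.
*Rashid₃*: the pronoun c-commands this R-expression → coindexation would violate Principle C on *Rashid₃*.
*Hugo₄* and the pronoun do not c-command one another → neither Principle B nor Principle C is at stake; coindexation permitted.

{4}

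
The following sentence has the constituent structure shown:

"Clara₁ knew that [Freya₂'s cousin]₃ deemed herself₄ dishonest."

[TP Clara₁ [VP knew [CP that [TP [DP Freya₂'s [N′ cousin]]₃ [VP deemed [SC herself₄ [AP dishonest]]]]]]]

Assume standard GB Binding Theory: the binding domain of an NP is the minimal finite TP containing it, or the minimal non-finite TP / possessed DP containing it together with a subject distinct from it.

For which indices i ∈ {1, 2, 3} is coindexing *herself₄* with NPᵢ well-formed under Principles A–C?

{3}

*herself* is an anaphor, so Principle A applies: it must be bound in its binding domain.
Binding domain of *herself₄*: the embedded TP, whose subject is [Freya₂'s cousin]₃.
*Clara₁* c-commands the anaphor but is outside its binding domain → cannot satisfy Principle A.
*Freya₂* does not c-command the anaphor → cannot bind it.
*[Freya₂'s cousin]₃* c-commands the anaphor within its binding domain → licit binder.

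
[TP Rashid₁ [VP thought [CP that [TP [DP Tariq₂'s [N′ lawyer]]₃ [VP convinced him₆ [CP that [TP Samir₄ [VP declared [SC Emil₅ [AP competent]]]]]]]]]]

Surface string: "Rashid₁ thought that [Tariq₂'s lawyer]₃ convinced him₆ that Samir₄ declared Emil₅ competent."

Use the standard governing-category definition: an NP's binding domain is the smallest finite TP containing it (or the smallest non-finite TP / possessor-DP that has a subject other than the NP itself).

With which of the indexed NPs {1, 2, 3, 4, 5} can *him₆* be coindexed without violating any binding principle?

{1, 2}

*him* is a pronoun, so Principle B applies: it must be free in its binding domain.
Binding domain of *him₆*: the embedded TP, whose subject is [Tariq₂'s lawyer]₃.
*Rashid₁* c-commands the pronoun but from outside its binding domain, and is not c-commanded by it → coindexation permitted.
*Tariq₂* and the pronoun do not c-command one another → neither Principle B nor Principle C is at stake; coindexation permitted.
*[Tariq₂'s lawyer]₃* c-commands the pronoun within its binding domain → coindexation would violate Principle B.
*Samir₄*: the pronoun c-commands this R-expression → coindexation would violate Principle C on *Samir₄*.
*Emil₅*: the pronoun c-commands this R-expression → coindexation would violate Principle C on *Emil₅*.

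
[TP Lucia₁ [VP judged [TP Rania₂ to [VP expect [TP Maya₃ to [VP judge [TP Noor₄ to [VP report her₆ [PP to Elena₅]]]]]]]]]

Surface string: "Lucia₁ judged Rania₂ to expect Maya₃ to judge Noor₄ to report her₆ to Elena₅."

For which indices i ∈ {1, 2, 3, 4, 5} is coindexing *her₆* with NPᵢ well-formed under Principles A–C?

*her* is a pronoun, so Principle B applies: it must be free in its binding domain.
Binding domain of *her₆*: the embedded TP, whose subject is Noor₄.
*Lucia₁* c-commands the pronoun but from outside its binding domain, and is not c-commanded by it → coindexation permitted.
*Rania₂* c-commands the pronoun but from outside its binding domain, and is not c-commanded by it → coindexation permitted.
*Maya₃* c-commands the pronoun but from outside its binding domain, and is not c-commanded by it → coindexation permitted.
*Noor₄* c-commands the pronoun within its binding domain → coindexation would violate Principle B.
*Elena₅*: the pronoun c-commands this R-expression → coindexation would violate Principle C on *Elena₅*.

{1, 2, 3}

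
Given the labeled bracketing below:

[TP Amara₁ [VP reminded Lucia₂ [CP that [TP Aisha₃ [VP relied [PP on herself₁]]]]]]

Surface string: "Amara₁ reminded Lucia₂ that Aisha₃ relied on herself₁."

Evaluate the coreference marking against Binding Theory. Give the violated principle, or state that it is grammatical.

The two coindexed NPs are *Amara₁* and *herself₁*.
*herself₁* is an anaphor. Principle A requires it to be bound within its binding domain — the embedded TP, whose subject is Aisha₃.
Within that domain it is c-commanded by *Aisha₃*, which does not share its index.
*Amara₁* does c-command the anaphor, but from outside its binding domain.
The anaphor is unbound in its domain → Principle A violation.

Principle A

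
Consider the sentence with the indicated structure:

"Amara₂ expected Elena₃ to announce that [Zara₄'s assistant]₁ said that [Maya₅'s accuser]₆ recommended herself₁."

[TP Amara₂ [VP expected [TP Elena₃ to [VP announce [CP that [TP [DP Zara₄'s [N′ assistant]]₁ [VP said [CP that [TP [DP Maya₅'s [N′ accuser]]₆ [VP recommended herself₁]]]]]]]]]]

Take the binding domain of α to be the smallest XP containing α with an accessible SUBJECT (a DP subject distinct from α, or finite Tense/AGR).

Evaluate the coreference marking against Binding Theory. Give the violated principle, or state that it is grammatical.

Principle A

The two coindexed NPs are *[Zara₄'s assistant]₁* and *herself₁*.
*herself₁* is an anaphor. Principle A requires it to be bound within its binding domain — the embedded TP, whose subject is [Maya₅'s accuser]₆.
Within that domain it is c-commanded by *[Maya₅'s accuser]₆*, which does not share its index.
*[Zara₄'s assistant]₁* does c-command the anaphor, but from outside its binding domain.
The anaphor is unbound in its domain → Principle A violation.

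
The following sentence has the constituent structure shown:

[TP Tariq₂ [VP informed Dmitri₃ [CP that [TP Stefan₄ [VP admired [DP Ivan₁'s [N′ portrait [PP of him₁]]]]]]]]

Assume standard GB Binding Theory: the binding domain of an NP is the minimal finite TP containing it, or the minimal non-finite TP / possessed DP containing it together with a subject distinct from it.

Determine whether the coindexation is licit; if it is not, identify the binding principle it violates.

The two coindexed NPs are *Ivan₁* and *him₁*.
*him₁* is a pronoun. Its binding domain is the possessed DP, whose subject is Ivan₁.
*Ivan₁* c-commands it within that domain and carries the same index.
The pronoun is locally bound → Principle B violation.

Principle B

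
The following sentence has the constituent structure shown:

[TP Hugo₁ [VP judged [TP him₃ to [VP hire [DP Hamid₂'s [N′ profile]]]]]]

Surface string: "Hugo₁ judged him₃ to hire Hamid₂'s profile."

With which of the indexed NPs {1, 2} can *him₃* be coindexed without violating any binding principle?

none

*him* is a pronoun, so Principle B applies: it must be free in its binding domain.
Binding domain of *him₃*: the matrix TP, whose subject is Hugo₁.
*Hugo₁* c-commands the pronoun within its binding domain → coindexation would violate Principle B.
*Hamid₂*: the pronoun c-commands this R-expression → coindexation would violate Principle C on *Hamid₂*.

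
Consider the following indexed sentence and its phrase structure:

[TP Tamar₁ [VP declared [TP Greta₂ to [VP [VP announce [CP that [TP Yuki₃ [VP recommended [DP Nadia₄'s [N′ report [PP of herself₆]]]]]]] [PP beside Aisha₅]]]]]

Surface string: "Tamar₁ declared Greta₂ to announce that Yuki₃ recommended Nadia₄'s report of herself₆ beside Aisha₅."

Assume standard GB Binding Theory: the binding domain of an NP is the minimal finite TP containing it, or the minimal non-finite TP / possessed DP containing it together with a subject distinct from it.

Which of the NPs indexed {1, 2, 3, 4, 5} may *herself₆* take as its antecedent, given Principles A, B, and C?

{4}

*herself* is an anaphor, so Principle A applies: it must be bound in its binding domain.
Binding domain of *herself₆*: the possessed DP, whose subject is Nadia₄.
*Tamar₁* c-commands the anaphor but is outside its binding domain → cannot satisfy Principle A.
*Greta₂* c-commands the anaphor but is outside its binding domain → cannot satisfy Principle A.
*Yuki₃* c-commands the anaphor but is outside its binding domain → cannot satisfy Principle A.
*Nadia₄* c-commands the anaphor within its binding domain → licit binder.
*Aisha₅* does not c-command the anaphor → cannot bind it.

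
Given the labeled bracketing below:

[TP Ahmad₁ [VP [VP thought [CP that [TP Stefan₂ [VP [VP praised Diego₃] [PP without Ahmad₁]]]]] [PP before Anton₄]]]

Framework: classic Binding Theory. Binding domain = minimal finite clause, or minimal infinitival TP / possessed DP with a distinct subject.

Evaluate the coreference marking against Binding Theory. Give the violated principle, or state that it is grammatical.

Principle C

The two coindexed NPs are *Ahmad₁* (the higher occurrence) and *Ahmad₁* (the lower occurrence).
*Ahmad₁* (the lower occurrence) is an R-expression. Principle C requires it to be free everywhere.
*Ahmad₁* (the higher occurrence) c-commands it and carries the same index.
The R-expression is bound → Principle C violation.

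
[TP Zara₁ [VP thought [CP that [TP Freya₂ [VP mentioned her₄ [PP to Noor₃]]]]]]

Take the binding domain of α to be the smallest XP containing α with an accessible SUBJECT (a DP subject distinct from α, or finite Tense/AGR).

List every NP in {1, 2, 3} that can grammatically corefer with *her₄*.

{1}

*her* is a pronoun, so Principle B applies: it must be free in its binding domain.
Binding domain of *her₄*: the embedded TP, whose subject is Freya₂.
*Zara₁* c-commands the pronoun but from outside its binding domain, and is not c-commanded by it → coindexation permitted.
*Freya₂* c-commands the pronoun within its binding domain → coindexation would violate Principle B.
*Noor₃*: the pronoun c-commands this R-expression → coindexation would violate Principle C on *Noor₃*.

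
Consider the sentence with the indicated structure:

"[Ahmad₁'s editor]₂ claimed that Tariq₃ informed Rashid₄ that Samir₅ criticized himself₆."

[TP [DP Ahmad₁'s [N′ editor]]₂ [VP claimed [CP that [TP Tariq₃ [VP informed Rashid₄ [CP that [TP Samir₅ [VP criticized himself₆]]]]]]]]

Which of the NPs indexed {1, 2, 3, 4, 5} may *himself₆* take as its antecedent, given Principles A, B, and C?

*himself* is an anaphor, so Principle A applies: it must be bound in its binding domain.
Binding domain of *himself₆*: the embedded TP, whose subject is Samir₅.
*Ahmad₁* does not c-command the anaphor → cannot bind it.
*[Ahmad₁'s editor]₂* c-commands the anaphor but is outside its binding domain → cannot satisfy Principle A.
*Tariq₃* c-commands the anaphor but is outside its binding domain → cannot satisfy Principle A.
*Rashid₄* c-commands the anaphor but is outside its binding domain → cannot satisfy Principle A.
*Samir₅* c-commands the anaphor within its binding domain → licit binder.

{5}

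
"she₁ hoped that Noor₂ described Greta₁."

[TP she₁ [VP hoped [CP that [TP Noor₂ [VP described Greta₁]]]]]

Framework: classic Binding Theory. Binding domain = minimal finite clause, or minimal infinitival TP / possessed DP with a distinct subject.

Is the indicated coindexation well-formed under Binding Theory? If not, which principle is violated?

The two coindexed NPs are *she₁* and *Greta₁*.
*Greta₁* is an R-expression. Principle C requires it to be free everywhere.
*she₁* c-commands it and carries the same index.
The R-expression is bound → Principle C violation.

Principle C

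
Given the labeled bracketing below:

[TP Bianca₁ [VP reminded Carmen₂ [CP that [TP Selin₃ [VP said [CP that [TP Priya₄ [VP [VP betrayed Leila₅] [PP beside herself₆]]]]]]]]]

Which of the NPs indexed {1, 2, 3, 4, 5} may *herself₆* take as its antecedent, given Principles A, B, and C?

{4}

*herself* is an anaphor, so Principle A applies: it must be bound in its binding domain.
Binding domain of *herself₆*: the embedded TP, whose subject is Priya₄.
*Bianca₁* c-commands the anaphor but is outside its binding domain → cannot satisfy Principle A.
*Carmen₂* c-commands the anaphor but is outside its binding domain → cannot satisfy Principle A.
*Selin₃* c-commands the anaphor but is outside its binding domain → cannot satisfy Principle A.
*Priya₄* c-commands the anaphor within its binding domain → licit binder.
*Leila₅* does not c-command the anaphor → cannot bind it.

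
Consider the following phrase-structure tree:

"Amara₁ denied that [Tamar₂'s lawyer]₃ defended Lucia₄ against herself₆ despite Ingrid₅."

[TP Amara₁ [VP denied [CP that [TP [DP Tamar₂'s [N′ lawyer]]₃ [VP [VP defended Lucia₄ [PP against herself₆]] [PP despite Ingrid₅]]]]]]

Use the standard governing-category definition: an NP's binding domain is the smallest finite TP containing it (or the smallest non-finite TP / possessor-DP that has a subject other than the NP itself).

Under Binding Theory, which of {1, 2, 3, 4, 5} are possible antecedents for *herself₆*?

{3, 4}

*herself* is an anaphor, so Principle A applies: it must be bound in its binding domain.
Binding domain of *herself₆*: the embedded TP, whose subject is [Tamar₂'s lawyer]₃.
*Amara₁* c-commands the anaphor but is outside its binding domain → cannot satisfy Principle A.
*Tamar₂* does not c-command the anaphor → cannot bind it.
*[Tamar₂'s lawyer]₃* c-commands the anaphor within its binding domain → licit binder.
*Lucia₄* c-commands the anaphor within its binding domain → licit binder.
*Ingrid₅* does not c-command the anaphor → cannot bind it.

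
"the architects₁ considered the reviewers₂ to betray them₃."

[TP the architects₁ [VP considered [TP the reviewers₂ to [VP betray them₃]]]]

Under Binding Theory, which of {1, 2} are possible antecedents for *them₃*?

*them* is a pronoun, so Principle B applies: it must be free in its binding domain.
Binding domain of *them₃*: the embedded TP, whose subject is the reviewers₂.
*the architects₁* c-commands the pronoun but from outside its binding domain, and is not c-commanded by it → coindexation permitted.
*the reviewers₂* c-commands the pronoun within its binding domain → coindexation would violate Principle B.

{1}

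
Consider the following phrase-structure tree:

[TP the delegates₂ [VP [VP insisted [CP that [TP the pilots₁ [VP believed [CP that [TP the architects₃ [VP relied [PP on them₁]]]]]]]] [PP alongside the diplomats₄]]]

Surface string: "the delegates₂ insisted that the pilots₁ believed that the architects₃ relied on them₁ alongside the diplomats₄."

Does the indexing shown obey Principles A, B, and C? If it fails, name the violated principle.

The two coindexed NPs are *the pilots₁* and *them₁*.
*them₁* is a pronoun; its binding domain is the embedded TP, whose subject is the architects₃. Within that domain it is c-commanded only by *the architects₃*, which carries a different index — the pronoun is free locally, so Principle B holds.
*the pilots₁* is an R-expression; *them₁* does not c-command it, and no other NP shares its index, so Principle C is satisfied.
All principles are respected.

grammatical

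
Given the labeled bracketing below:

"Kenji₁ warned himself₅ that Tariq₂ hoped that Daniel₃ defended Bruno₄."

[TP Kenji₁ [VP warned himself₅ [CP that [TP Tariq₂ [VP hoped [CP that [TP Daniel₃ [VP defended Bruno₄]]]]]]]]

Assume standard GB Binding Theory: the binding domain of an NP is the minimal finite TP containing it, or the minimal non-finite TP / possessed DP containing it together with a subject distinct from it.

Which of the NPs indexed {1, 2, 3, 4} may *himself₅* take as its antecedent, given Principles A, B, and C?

{1}

*himself* is an anaphor, so Principle A applies: it must be bound in its binding domain.
Binding domain of *himself₅*: the matrix TP, whose subject is Kenji₁.
*Kenji₁* c-commands the anaphor within its binding domain → licit binder.
*Tariq₂* does not c-command the anaphor → cannot bind it.
*Daniel₃* does not c-command the anaphor → cannot bind it.
*Bruno₄* does not c-command the anaphor → cannot bind it.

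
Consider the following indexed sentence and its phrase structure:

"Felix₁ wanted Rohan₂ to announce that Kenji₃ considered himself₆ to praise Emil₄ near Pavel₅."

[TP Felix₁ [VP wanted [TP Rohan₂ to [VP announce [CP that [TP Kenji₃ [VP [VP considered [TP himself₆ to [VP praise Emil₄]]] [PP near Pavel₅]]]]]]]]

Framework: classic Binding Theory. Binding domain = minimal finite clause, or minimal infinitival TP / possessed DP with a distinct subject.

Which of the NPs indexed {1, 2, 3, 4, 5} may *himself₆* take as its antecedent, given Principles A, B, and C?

*himself* is an anaphor, so Principle A applies: it must be bound in its binding domain.
Binding domain of *himself₆*: the embedded TP, whose subject is Kenji₃.
*Felix₁* c-commands the anaphor but is outside its binding domain → cannot satisfy Principle A.
*Rohan₂* c-commands the anaphor but is outside its binding domain → cannot satisfy Principle A.
*Kenji₃* c-commands the anaphor within its binding domain → licit binder.
*Emil₄* does not c-command the anaphor → cannot bind it.
*Pavel₅* does not c-command the anaphor → cannot bind it.

{3}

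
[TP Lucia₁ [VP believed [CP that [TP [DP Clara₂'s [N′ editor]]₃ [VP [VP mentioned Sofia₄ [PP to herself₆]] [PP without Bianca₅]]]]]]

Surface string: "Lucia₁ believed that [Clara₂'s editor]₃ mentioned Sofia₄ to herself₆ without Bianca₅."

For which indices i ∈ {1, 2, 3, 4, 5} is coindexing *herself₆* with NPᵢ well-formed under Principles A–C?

*herself* is an anaphor, so Principle A applies: it must be bound in its binding domain.
Binding domain of *herself₆*: the embedded TP, whose subject is [Clara₂'s editor]₃.
*Lucia₁* c-commands the anaphor but is outside its binding domain → cannot satisfy Principle A.
*Clara₂* does not c-command the anaphor → cannot bind it.
*[Clara₂'s editor]₃* c-commands the anaphor within its binding domain → licit binder.
*Sofia₄* c-commands the anaphor within its binding domain → licit binder.
*Bianca₅* does not c-command the anaphor → cannot bind it.

{3, 4}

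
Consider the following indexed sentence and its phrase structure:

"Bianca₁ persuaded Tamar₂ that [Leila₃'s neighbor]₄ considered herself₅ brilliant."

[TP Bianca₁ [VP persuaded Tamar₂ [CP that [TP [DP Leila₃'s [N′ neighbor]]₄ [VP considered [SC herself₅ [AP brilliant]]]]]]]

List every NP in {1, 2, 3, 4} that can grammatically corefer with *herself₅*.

{4}

*herself* is an anaphor, so Principle A applies: it must be bound in its binding domain.
Binding domain of *herself₅*: the embedded TP, whose subject is [Leila₃'s neighbor]₄.
*Bianca₁* c-commands the anaphor but is outside its binding domain → cannot satisfy Principle A.
*Tamar₂* c-commands the anaphor but is outside its binding domain → cannot satisfy Principle A.
*Leila₃* does not c-command the anaphor → cannot bind it.
*[Leila₃'s neighbor]₄* c-commands the anaphor within its binding domain → licit binder.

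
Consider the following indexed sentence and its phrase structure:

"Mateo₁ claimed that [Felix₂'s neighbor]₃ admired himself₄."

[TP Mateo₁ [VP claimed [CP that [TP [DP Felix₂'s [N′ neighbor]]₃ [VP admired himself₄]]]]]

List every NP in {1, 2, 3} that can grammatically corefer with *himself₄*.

{3}

*himself* is an anaphor, so Principle A applies: it must be bound in its binding domain.
Binding domain of *himself₄*: the embedded TP, whose subject is [Felix₂'s neighbor]₃.
*Mateo₁* c-commands the anaphor but is outside its binding domain → cannot satisfy Principle A.
*Felix₂* does not c-command the anaphor → cannot bind it.
*[Felix₂'s neighbor]₃* c-commands the anaphor within its binding domain → licit binder.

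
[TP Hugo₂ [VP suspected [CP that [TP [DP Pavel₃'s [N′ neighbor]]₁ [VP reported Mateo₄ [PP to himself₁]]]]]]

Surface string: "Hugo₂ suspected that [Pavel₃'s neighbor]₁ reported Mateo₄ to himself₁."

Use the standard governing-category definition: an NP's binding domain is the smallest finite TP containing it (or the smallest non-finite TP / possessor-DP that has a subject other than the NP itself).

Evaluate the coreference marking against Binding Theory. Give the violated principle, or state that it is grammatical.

The two coindexed NPs are *[Pavel₃'s neighbor]₁* and *himself₁*.
*himself₁* is an anaphor; its binding domain is the embedded TP, whose subject is [Pavel₃'s neighbor]₁. *[Pavel₃'s neighbor]₁* c-commands it within that domain and shares its index, so Principle A is satisfied.
*[Pavel₃'s neighbor]₁* is an R-expression; *himself₁* does not c-command it, and no other NP shares its index, so Principle C is satisfied.
All principles are respected.

grammatical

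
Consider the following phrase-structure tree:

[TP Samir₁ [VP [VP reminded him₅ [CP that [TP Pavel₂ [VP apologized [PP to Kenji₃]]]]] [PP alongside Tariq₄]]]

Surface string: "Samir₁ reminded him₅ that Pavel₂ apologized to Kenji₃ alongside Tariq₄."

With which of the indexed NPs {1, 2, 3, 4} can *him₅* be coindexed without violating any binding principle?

{4}

*him* is a pronoun, so Principle B applies: it must be free in its binding domain.
Binding domain of *him₅*: the matrix TP, whose subject is Samir₁.
*Samir₁* c-commands the pronoun within its binding domain → coindexation would violate Principle B.
*Pavel₂*: the pronoun c-commands this R-expression → coindexation would violate Principle C on *Pavel₂*.
*Kenji₃*: the pronoun c-commands this R-expression → coindexation would violate Principle C on *Kenji₃*.
*Tariq₄* and the pronoun do not c-command one another → neither Principle B nor Principle C is at stake; coindexation permitted.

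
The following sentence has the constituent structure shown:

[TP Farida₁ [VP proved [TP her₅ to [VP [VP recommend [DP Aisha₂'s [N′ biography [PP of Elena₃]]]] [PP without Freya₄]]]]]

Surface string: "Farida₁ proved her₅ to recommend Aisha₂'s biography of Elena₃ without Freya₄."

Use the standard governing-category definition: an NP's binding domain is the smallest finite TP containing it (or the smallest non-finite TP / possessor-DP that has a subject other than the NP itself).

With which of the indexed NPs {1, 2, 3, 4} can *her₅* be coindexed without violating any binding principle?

*her* is a pronoun, so Principle B applies: it must be free in its binding domain.
Binding domain of *her₅*: the matrix TP, whose subject is Farida₁.
*Farida₁* c-commands the pronoun within its binding domain → coindexation would violate Principle B.
*Aisha₂*: the pronoun c-commands this R-expression → coindexation would violate Principle C on *Aisha₂*.
*Elena₃*: the pronoun c-commands this R-expression → coindexation would violate Principle C on *Elena₃*.
*Freya₄*: the pronoun c-commands this R-expression → coindexation would violate Principle C on *Freya₄*.

none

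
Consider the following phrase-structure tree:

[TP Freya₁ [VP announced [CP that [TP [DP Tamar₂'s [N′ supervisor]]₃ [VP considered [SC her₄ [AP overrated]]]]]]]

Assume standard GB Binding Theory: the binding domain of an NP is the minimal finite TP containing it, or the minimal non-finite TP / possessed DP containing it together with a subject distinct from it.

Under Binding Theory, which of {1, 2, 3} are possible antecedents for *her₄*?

{1, 2}

*her* is a pronoun, so Principle B applies: it must be free in its binding domain.
Binding domain of *her₄*: the embedded TP, whose subject is [Tamar₂'s supervisor]₃.
*Freya₁* c-commands the pronoun but from outside its binding domain, and is not c-commanded by it → coindexation permitted.
*Tamar₂* and the pronoun do not c-command one another → neither Principle B nor Principle C is at stake; coindexation permitted.
*[Tamar₂'s supervisor]₃* c-commands the pronoun within its binding domain → coindexation would violate Principle B.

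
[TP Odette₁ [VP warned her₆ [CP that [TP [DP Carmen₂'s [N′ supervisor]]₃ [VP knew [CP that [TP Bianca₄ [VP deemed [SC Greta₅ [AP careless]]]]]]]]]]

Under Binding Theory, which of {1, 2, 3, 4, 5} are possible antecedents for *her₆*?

none

*her* is a pronoun, so Principle B applies: it must be free in its binding domain.
Binding domain of *her₆*: the matrix TP, whose subject is Odette₁.
*Odette₁* c-commands the pronoun within its binding domain → coindexation would violate Principle B.
*Carmen₂*: the pronoun c-commands this R-expression → coindexation would violate Principle C on *Carmen₂*.
*[Carmen₂'s supervisor]₃*: the pronoun c-commands this R-expression → coindexation would violate Principle C on *[Carmen₂'s supervisor]₃*.
*Bianca₄*: the pronoun c-commands this R-expression → coindexation would violate Principle C on *Bianca₄*.
*Greta₅*: the pronoun c-commands this R-expression → coindexation would violate Principle C on *Greta₅*.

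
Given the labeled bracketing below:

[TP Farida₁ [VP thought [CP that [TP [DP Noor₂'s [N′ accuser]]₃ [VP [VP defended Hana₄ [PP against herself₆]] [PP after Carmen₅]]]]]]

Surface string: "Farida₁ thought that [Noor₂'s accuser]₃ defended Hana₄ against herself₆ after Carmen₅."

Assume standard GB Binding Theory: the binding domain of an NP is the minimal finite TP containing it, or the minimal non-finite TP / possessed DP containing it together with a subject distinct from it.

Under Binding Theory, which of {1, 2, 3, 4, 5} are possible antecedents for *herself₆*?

*herself* is an anaphor, so Principle A applies: it must be bound in its binding domain.
Binding domain of *herself₆*: the embedded TP, whose subject is [Noor₂'s accuser]₃.
*Farida₁* c-commands the anaphor but is outside its binding domain → cannot satisfy Principle A.
*Noor₂* does not c-command the anaphor → cannot bind it.
*[Noor₂'s accuser]₃* c-commands the anaphor within its binding domain → licit binder.
*Hana₄* c-commands the anaphor within its binding domain → licit binder.
*Carmen₅* does not c-command the anaphor → cannot bind it.

{3, 4}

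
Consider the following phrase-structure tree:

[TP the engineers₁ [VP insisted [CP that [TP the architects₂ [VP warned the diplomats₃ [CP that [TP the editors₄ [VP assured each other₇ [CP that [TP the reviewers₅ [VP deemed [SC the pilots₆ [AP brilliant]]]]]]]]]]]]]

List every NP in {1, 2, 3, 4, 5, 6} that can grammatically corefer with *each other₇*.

{4}

*each other* is an anaphor, so Principle A applies: it must be bound in its binding domain.
Binding domain of *each other₇*: the embedded TP, whose subject is the editors₄.
*the engineers₁* c-commands the anaphor but is outside its binding domain → cannot satisfy Principle A.
*the architects₂* c-commands the anaphor but is outside its binding domain → cannot satisfy Principle A.
*the diplomats₃* c-commands the anaphor but is outside its binding domain → cannot satisfy Principle A.
*the editors₄* c-commands the anaphor within its binding domain → licit binder.
*the reviewers₅* does not c-command the anaphor → cannot bind it.
*the pilots₆* does not c-command the anaphor → cannot bind it.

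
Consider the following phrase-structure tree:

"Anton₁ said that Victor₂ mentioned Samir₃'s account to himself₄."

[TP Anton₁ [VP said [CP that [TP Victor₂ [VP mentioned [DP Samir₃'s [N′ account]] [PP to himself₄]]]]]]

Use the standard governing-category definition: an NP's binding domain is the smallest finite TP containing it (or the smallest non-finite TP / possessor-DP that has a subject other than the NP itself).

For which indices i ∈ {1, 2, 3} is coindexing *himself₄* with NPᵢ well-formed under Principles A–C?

*himself* is an anaphor, so Principle A applies: it must be bound in its binding domain.
Binding domain of *himself₄*: the embedded TP, whose subject is Victor₂.
*Anton₁* c-commands the anaphor but is outside its binding domain → cannot satisfy Principle A.
*Victor₂* c-commands the anaphor within its binding domain → licit binder.
*Samir₃* does not c-command the anaphor → cannot bind it.

{2}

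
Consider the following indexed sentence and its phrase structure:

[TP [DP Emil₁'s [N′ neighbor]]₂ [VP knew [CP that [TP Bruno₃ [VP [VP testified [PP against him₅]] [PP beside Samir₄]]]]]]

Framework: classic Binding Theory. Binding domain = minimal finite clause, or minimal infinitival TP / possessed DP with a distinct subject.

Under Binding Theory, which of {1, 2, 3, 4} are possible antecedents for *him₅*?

*him* is a pronoun, so Principle B applies: it must be free in its binding domain.
Binding domain of *him₅*: the embedded TP, whose subject is Bruno₃.
*Emil₁* and the pronoun do not c-command one another → neither Principle B nor Principle C is at stake; coindexation permitted.
*[Emil₁'s neighbor]₂* c-commands the pronoun but from outside its binding domain, and is not c-commanded by it → coindexation permitted.
*Bruno₃* c-commands the pronoun within its binding domain → coindexation would violate Principle B.
*Samir₄* and the pronoun do not c-command one another → neither Principle B nor Principle C is at stake; coindexation permitted.

{1, 2, 4}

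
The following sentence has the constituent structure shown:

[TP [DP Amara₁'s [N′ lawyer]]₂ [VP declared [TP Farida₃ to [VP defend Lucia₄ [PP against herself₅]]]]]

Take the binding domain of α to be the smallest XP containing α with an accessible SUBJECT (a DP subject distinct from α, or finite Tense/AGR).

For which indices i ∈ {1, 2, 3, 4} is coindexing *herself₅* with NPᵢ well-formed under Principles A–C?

{3, 4}

*herself* is an anaphor, so Principle A applies: it must be bound in its binding domain.
Binding domain of *herself₅*: the embedded TP, whose subject is Farida₃.
*Amara₁* does not c-command the anaphor → cannot bind it.
*[Amara₁'s lawyer]₂* c-commands the anaphor but is outside its binding domain → cannot satisfy Principle A.
*Farida₃* c-commands the anaphor within its binding domain → licit binder.
*Lucia₄* c-commands the anaphor within its binding domain → licit binder.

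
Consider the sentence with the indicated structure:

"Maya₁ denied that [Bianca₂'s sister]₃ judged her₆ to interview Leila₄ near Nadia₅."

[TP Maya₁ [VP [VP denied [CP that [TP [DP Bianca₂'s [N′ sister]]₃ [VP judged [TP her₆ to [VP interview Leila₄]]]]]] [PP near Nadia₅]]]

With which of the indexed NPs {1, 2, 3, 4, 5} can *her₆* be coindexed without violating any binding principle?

*her* is a pronoun, so Principle B applies: it must be free in its binding domain.
Binding domain of *her₆*: the embedded TP, whose subject is [Bianca₂'s sister]₃.
*Maya₁* c-commands the pronoun but from outside its binding domain, and is not c-commanded by it → coindexation permitted.
*Bianca₂* and the pronoun do not c-command one another → neither Principle B nor Principle C is at stake; coindexation permitted.
*[Bianca₂'s sister]₃* c-commands the pronoun within its binding domain → coindexation would violate Principle B.
*Leila₄*: the pronoun c-commands this R-expression → coindexation would violate Principle C on *Leila₄*.
*Nadia₅* and the pronoun do not c-command one another → neither Principle B nor Principle C is at stake; coindexation permitted.

{1, 2, 5}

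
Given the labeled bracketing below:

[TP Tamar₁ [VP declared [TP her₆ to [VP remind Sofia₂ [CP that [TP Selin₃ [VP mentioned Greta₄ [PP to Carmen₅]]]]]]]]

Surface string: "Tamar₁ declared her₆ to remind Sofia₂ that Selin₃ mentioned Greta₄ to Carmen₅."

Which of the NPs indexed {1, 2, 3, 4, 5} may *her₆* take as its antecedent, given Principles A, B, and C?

*her* is a pronoun, so Principle B applies: it must be free in its binding domain.
Binding domain of *her₆*: the matrix TP, whose subject is Tamar₁.
*Tamar₁* c-commands the pronoun within its binding domain → coindexation would violate Principle B.
*Sofia₂*: the pronoun c-commands this R-expression → coindexation would violate Principle C on *Sofia₂*.
*Selin₃*: the pronoun c-commands this R-expression → coindexation would violate Principle C on *Selin₃*.
*Greta₄*: the pronoun c-commands this R-expression → coindexation would violate Principle C on *Greta₄*.
*Carmen₅*: the pronoun c-commands this R-expression → coindexation would violate Principle C on *Carmen₅*.

none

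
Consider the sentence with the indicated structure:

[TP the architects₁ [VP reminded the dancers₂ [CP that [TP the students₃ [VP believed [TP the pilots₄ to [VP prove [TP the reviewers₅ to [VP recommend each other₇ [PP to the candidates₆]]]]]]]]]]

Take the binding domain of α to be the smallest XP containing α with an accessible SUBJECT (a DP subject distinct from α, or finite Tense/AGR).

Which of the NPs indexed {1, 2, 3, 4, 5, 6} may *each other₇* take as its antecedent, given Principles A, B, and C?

*each other* is an anaphor, so Principle A applies: it must be bound in its binding domain.
Binding domain of *each other₇*: the embedded TP, whose subject is the reviewers₅.
*the architects₁* c-commands the anaphor but is outside its binding domain → cannot satisfy Principle A.
*the dancers₂* c-commands the anaphor but is outside its binding domain → cannot satisfy Principle A.
*the students₃* c-commands the anaphor but is outside its binding domain → cannot satisfy Principle A.
*the pilots₄* c-commands the anaphor but is outside its binding domain → cannot satisfy Principle A.
*the reviewers₅* c-commands the anaphor within its binding domain → licit binder.
*the candidates₆* does not c-command the anaphor → cannot bind it.

{5}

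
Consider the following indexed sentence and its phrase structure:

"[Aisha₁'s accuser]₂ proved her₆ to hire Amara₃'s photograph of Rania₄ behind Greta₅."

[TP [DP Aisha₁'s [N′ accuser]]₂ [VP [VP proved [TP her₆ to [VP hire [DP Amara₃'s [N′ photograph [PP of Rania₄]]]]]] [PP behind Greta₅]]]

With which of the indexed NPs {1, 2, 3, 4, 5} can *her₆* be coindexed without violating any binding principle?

{1, 5}

*her* is a pronoun, so Principle B applies: it must be free in its binding domain.
Binding domain of *her₆*: the matrix TP, whose subject is [Aisha₁'s accuser]₂.
*Aisha₁* and the pronoun do not c-command one another → neither Principle B nor Principle C is at stake; coindexation permitted.
*[Aisha₁'s accuser]₂* c-commands the pronoun within its binding domain → coindexation would violate Principle B.
*Amara₃*: the pronoun c-commands this R-expression → coindexation would violate Principle C on *Amara₃*.
*Rania₄*: the pronoun c-commands this R-expression → coindexation would violate Principle C on *Rania₄*.
*Greta₅* and the pronoun do not c-command one another → neither Principle B nor Principle C is at stake; coindexation permitted.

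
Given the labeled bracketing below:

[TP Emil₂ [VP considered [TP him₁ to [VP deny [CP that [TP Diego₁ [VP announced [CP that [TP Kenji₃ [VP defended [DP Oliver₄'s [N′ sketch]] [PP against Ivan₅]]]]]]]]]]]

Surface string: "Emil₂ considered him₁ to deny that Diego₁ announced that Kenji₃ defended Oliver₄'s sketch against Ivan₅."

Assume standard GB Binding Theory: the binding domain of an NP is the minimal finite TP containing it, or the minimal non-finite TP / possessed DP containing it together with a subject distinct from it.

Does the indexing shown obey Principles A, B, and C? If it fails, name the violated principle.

Principle C

The two coindexed NPs are *him₁* and *Diego₁*.
*Diego₁* is an R-expression. Principle C requires it to be free everywhere.
*him₁* c-commands it and carries the same index.
The R-expression is bound → Principle C violation.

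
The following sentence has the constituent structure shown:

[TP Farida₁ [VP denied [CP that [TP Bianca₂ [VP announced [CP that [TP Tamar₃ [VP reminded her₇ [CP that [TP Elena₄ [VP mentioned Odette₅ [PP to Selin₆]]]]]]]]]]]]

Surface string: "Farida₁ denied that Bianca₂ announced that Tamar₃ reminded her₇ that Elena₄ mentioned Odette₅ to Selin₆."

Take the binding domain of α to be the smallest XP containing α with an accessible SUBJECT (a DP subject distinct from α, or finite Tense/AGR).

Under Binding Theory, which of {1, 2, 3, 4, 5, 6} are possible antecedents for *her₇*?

*her* is a pronoun, so Principle B applies: it must be free in its binding domain.
Binding domain of *her₇*: the embedded TP, whose subject is Tamar₃.
*Farida₁* c-commands the pronoun but from outside its binding domain, and is not c-commanded by it → coindexation permitted.
*Bianca₂* c-commands the pronoun but from outside its binding domain, and is not c-commanded by it → coindexation permitted.
*Tamar₃* c-commands the pronoun within its binding domain → coindexation would violate Principle B.
*Elena₄*: the pronoun c-commands this R-expression → coindexation would violate Principle C on *Elena₄*.
*Odette₅*: the pronoun c-commands this R-expression → coindexation would violate Principle C on *Odette₅*.
*Selin₆*: the pronoun c-commands this R-expression → coindexation would violate Principle C on *Selin₆*.

{1, 2}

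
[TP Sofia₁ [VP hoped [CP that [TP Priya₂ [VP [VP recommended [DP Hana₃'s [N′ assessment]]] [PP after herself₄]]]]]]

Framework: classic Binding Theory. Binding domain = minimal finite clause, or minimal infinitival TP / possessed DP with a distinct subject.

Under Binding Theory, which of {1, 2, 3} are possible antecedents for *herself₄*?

*herself* is an anaphor, so Principle A applies: it must be bound in its binding domain.
Binding domain of *herself₄*: the embedded TP, whose subject is Priya₂.
*Sofia₁* c-commands the anaphor but is outside its binding domain → cannot satisfy Principle A.
*Priya₂* c-commands the anaphor within its binding domain → licit binder.
*Hana₃* does not c-command the anaphor → cannot bind it.

{2}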